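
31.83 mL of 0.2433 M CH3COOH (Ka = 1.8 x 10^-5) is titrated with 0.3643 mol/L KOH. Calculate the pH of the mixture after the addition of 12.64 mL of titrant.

4.91

Initial n(CH3COOH) = 0.2433 x 0.03183 = 0.007744 mol.
n(KOH) added = 0.3643 x 0.01264 = 0.004605 mol, converting that many moles of CH3COOH to CH3COO-.
Remaining n(CH3COOH) = 0.003139 mol; n(CH3COO-) = 0.004605 mol.
By Henderson-Hasselbalch, pH = pKa + log([A^-]/[HA]) = 4.74 + log(0.004605/0.003139) = 4.74 + (+0.17) = 4.91.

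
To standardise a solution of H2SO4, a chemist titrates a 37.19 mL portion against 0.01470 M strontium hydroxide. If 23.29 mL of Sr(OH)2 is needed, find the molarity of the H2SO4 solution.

0.00921 M

n(Sr(OH)2) delivered = 0.01470 x 0.02329 = 0.0003424 mol.
For a 1:1 reaction, n(H2SO4) = 0.0003424 mol.
[H2SO4] = 0.0003424 mol / 0.03719 L = 0.00921 M.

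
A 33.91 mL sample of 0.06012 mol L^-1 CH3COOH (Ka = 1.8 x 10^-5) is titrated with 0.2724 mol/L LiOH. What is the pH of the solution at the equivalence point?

n(CH3COOH) = 0.06012 x 0.03391 = 0.002039 mol; V(LiOH) at equivalence = 0.002039/0.2724 = 0.007484 L.
At equivalence all the acid is converted to CH3COO-; total volume = 0.03391 + 0.007484 = 0.04139 L, so [CH3COO-] = 0.002039/0.04139 = 0.04925 M.
Kb = Kw/Ka = 1.0e-14 / 1.8 x 10^-5 = 5.56e-10.
[OH^-] = sqrt(Kb x [CH3COO-]) = sqrt(5.56e-10 x 0.04925) = 5.23e-6 M.
pOH = 5.28, so pH = 14.00 - 5.28 = 8.72.

8.72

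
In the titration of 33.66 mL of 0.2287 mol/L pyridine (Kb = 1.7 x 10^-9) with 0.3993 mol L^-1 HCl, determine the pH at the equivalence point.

n(C5H5N) = 0.2287 x 0.03366 = 0.007698 mol; V(HCl) at equivalence = 0.007698/0.3993 = 0.01928 L.
At equivalence the base is fully converted to C5H5NH+; total volume = 0.05294 L, so [C5H5NH+] = 0.007698/0.05294 = 0.1454 M.
Ka(C5H5NH+) = Kw/Kb = 1.0e-14 / 1.7 x 10^-9 = 5.88e-6.
[H^+] = sqrt(Ka x [C5H5NH+]) = sqrt(5.88e-6 x 0.1454) = 0.000925 M.
pH = -log(0.000925) = 3.03.

3.03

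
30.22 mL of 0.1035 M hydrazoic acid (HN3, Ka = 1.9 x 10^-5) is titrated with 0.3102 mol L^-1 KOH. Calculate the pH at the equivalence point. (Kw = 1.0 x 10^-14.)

n(HN3) = 0.1035 x 0.03022 = 0.003128 mol; V(KOH) at equivalence = 0.003128/0.3102 = 0.01008 L.
At equivalence all the acid is converted to N3-; total volume = 0.03022 + 0.01008 = 0.04030 L, so [N3-] = 0.003128/0.04030 = 0.07761 M.
Kb = Kw/Ka = 1.0e-14 / 1.9 x 10^-5 = 5.26e-10.
[OH^-] = sqrt(Kb x [N3-]) = sqrt(5.26e-10 x 0.07761) = 6.39e-6 M.
pOH = 5.19, so pH = 14.00 - 5.19 = 8.81.

8.81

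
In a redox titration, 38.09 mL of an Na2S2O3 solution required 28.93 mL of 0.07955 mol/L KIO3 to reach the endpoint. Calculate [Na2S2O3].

n(KIO3) = 0.07955 x 0.02893 = 0.002301 mol.
From the balanced equation, 1 mol KIO3 reacts with 6 mol Na2S2O3, so n(Na2S2O3) = 0.002301 x 6/1 = 0.01381 mol.
[Na2S2O3] = 0.01381 / 0.03809 L = 0.363 M.

0.363 M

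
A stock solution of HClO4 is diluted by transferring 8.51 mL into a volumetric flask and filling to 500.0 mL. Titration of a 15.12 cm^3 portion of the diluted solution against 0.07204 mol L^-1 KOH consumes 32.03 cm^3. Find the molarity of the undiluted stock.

8.97 M

n(KOH) = 0.07204 x 0.03203 = 0.002307 mol.
n(HClO4) in the aliquot = 0.002307 mol.
[diluted HClO4] = 0.002307 / 0.01512 = 0.1526 M.
Dilution factor = 500.0/8.510 = 58.75, so [stock] = 0.1526 x 58.75 = 8.97 M.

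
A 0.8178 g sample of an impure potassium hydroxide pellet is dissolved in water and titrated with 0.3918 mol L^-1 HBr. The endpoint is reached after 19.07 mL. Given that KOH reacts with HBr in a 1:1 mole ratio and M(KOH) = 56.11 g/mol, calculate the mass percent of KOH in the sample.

n(HBr) = 0.3918 x 0.01907 = 0.007472 mol.
n(KOH) = 0.007472 / 1 = 0.007472 mol.
mass of KOH = 0.007472 x 56.11 = 0.4192 g.
% purity = 0.4192 / 0.8178 x 100 = 51.3%.

51.3%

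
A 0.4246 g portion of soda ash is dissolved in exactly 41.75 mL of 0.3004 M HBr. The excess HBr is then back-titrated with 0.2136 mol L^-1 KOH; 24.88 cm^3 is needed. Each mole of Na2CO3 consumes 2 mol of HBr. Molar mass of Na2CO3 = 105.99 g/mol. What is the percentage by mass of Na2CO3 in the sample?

90.2%

Total n(HBr) added = 0.3004 x 0.04175 = 0.01254 mol.
n(KOH) used = 0.2136 x 0.02488 = 0.005314 mol, which equals the excess n(HBr).
So n(HBr) consumed by the sample = 0.01254 - 0.005314 = 0.007227 mol.
n(Na2CO3) = 0.007227 / 2 = 0.003614 mol.
mass Na2CO3 = 0.003614 x 105.99 = 0.3830 g, so %Na2CO3 = 0.3830/0.4246 x 100 = 90.2%.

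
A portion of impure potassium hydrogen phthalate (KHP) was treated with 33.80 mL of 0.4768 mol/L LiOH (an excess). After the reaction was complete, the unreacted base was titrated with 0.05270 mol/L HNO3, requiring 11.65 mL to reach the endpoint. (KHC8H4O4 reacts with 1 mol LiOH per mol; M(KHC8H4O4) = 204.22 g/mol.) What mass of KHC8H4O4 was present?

3.17 g

Total n(LiOH) added = 0.4768 x 0.03380 = 0.01612 mol.
n(HNO3) used = 0.05270 x 0.01165 = 0.0006140 mol, which equals the excess n(LiOH).
So n(LiOH) consumed by the sample = 0.01612 - 0.0006140 = 0.01550 mol.
n(KHC8H4O4) = 0.01550 / 1 = 0.01550 mol.
mass = 0.01550 mol x 204.22 g/mol = 3.17 g.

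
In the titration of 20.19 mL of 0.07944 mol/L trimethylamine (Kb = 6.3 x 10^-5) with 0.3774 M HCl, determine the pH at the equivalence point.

5.49

n((CH3)3N) = 0.07944 x 0.02019 = 0.001604 mol; V(HCl) at equivalence = 0.001604/0.3774 = 0.004250 L.
At equivalence the base is fully converted to (CH3)3NH+; total volume = 0.02444 L, so [(CH3)3NH+] = 0.001604/0.02444 = 0.06563 M.
Ka((CH3)3NH+) = Kw/Kb = 1.0e-14 / 6.3 x 10^-5 = 1.59e-10.
[H^+] = sqrt(Ka x [(CH3)3NH+]) = sqrt(1.59e-10 x 0.06563) = 3.23e-6 M.
pH = -log(3.23e-6) = 5.49.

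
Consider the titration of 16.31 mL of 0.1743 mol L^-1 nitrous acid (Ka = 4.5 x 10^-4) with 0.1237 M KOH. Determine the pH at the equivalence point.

8.10

n(HNO2) = 0.1743 x 0.01631 = 0.002843 mol; V(KOH) at equivalence = 0.002843/0.1237 = 0.02298 L.
At equivalence all the acid is converted to NO2-; total volume = 0.01631 + 0.02298 = 0.03929 L, so [NO2-] = 0.002843/0.03929 = 0.07235 M.
Kb = Kw/Ka = 1.0e-14 / 4.5 x 10^-4 = 2.22e-11.
[OH^-] = sqrt(Kb x [NO2-]) = sqrt(2.22e-11 x 0.07235) = 1.27e-6 M.
pOH = 5.90, so pH = 14.00 - 5.90 = 8.10.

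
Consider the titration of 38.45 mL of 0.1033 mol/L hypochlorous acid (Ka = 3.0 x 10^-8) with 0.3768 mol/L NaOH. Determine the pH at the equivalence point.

n(HClO) = 0.1033 x 0.03845 = 0.003972 mol; V(NaOH) at equivalence = 0.003972/0.3768 = 0.01054 L.
At equivalence all the acid is converted to ClO-; total volume = 0.03845 + 0.01054 = 0.04899 L, so [ClO-] = 0.003972/0.04899 = 0.08107 M.
Kb = Kw/Ka = 1.0e-14 / 3.0 x 10^-8 = 3.33e-7.
[OH^-] = sqrt(Kb x [ClO-]) = sqrt(3.33e-7 x 0.08107) = 0.000164 M.
pOH = 3.78, so pH = 14.00 - 3.78 = 10.22.

10.22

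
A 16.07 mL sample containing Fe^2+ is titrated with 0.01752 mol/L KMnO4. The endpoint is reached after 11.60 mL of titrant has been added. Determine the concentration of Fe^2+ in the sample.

n(KMnO4) = 0.01752 x 0.01160 = 0.0002032 mol.
From the balanced equation, 1 mol KMnO4 reacts with 5 mol Fe^2+, so n(Fe^2+) = 0.0002032 x 5/1 = 0.001016 mol.
[Fe^2+] = 0.001016 / 0.01607 L = 0.0632 M.

0.0632 M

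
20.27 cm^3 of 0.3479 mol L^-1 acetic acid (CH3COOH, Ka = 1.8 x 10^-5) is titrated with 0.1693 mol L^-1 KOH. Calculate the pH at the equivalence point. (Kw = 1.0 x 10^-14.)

8.90

n(CH3COOH) = 0.3479 x 0.02027 = 0.007052 mol; V(KOH) at equivalence = 0.007052/0.1693 = 0.04165 L.
At equivalence all the acid is converted to CH3COO-; total volume = 0.02027 + 0.04165 = 0.06192 L, so [CH3COO-] = 0.007052/0.06192 = 0.1139 M.
Kb = Kw/Ka = 1.0e-14 / 1.8 x 10^-5 = 5.56e-10.
[OH^-] = sqrt(Kb x [CH3COO-]) = sqrt(5.56e-10 x 0.1139) = 7.95e-6 M.
pOH = 5.10, so pH = 14.00 - 5.10 = 8.90.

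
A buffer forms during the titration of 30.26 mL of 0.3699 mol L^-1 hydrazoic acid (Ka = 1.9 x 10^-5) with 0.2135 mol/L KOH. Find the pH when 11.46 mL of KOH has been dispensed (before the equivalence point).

Initial n(HN3) = 0.3699 x 0.03026 = 0.01119 mol.
n(KOH) added = 0.2135 x 0.01146 = 0.002447 mol, converting that many moles of HN3 to N3-.
Remaining n(HN3) = 0.008746 mol; n(N3-) = 0.002447 mol.
By Henderson-Hasselbalch, pH = pKa + log([A^-]/[HA]) = 4.72 + log(0.002447/0.008746) = 4.72 + (-0.55) = 4.17.

4.17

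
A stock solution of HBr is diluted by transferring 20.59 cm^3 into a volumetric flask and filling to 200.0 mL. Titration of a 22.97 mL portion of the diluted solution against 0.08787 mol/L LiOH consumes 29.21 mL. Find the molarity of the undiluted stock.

1.09 M

n(LiOH) = 0.08787 x 0.02921 = 0.002567 mol.
n(HBr) in the aliquot = 0.002567 mol.
[diluted HBr] = 0.002567 / 0.02297 = 0.1117 M.
Dilution factor = 200.0/20.59 = 9.713, so [stock] = 0.1117 x 9.713 = 1.09 M.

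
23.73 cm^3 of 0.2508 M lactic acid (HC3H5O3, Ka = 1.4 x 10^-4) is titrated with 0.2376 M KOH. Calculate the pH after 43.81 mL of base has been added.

n(acid) = 0.2508 x 0.02373 = 0.005951 mol; n(KOH) added = 0.2376 x 0.04381 = 0.01041 mol.
Base is in excess by 0.01041 - 0.005951 = 0.004458 mol in a total volume of 0.06754 L.
[OH^-] = 0.004458/0.06754 = 0.06600 M, so pOH = 1.18 and pH = 14.00 - 1.18 = 12.82.

12.82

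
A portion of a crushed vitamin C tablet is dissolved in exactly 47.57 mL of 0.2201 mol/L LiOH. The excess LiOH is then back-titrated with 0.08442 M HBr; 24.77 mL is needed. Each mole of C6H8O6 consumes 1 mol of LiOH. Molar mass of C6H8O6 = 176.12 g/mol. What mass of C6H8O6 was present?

Total n(LiOH) added = 0.2201 x 0.04757 = 0.01047 mol.
n(HBr) used = 0.08442 x 0.02477 = 0.002091 mol, which equals the excess n(LiOH).
So n(LiOH) consumed by the sample = 0.01047 - 0.002091 = 0.008379 mol.
n(C6H8O6) = 0.008379 / 1 = 0.008379 mol.
mass = 0.008379 mol x 176.12 g/mol = 1.48 g.

1.48 g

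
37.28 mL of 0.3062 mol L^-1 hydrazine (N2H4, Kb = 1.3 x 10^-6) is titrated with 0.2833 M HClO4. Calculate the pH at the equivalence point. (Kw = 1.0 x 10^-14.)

n(N2H4) = 0.3062 x 0.03728 = 0.01142 mol; V(HClO4) at equivalence = 0.01142/0.2833 = 0.04029 L.
At equivalence the base is fully converted to N2H5+; total volume = 0.07757 L, so [N2H5+] = 0.01142/0.07757 = 0.1472 M.
Ka(N2H5+) = Kw/Kb = 1.0e-14 / 1.3 x 10^-6 = 7.69e-9.
[H^+] = sqrt(Ka x [N2H5+]) = sqrt(7.69e-9 x 0.1472) = 3.36e-5 M.
pH = -log(3.36e-5) = 4.47.

4.47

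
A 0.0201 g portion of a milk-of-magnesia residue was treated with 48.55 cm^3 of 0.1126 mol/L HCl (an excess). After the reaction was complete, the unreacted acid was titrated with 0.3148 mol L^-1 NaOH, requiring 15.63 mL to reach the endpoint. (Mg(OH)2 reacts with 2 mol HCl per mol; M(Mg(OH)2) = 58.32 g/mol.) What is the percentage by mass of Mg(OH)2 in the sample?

79.3%

Total n(HCl) added = 0.1126 x 0.04855 = 0.005467 mol.
n(NaOH) used = 0.3148 x 0.01563 = 0.004920 mol, which equals the excess n(HCl).
So n(HCl) consumed by the sample = 0.005467 - 0.004920 = 0.0005464 mol.
n(Mg(OH)2) = 0.0005464 / 2 = 0.0002732 mol.
mass Mg(OH)2 = 0.0002732 x 58.32 = 0.01593 g, so %Mg(OH)2 = 0.01593/0.0201 x 100 = 79.3%.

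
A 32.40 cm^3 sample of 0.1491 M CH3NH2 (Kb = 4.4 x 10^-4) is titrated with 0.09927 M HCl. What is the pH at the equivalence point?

5.93

n(CH3NH2) = 0.1491 x 0.03240 = 0.004831 mol; V(HCl) at equivalence = 0.004831/0.09927 = 0.04866 L.
At equivalence the base is fully converted to CH3NH3+; total volume = 0.08106 L, so [CH3NH3+] = 0.004831/0.08106 = 0.05959 M.
Ka(CH3NH3+) = Kw/Kb = 1.0e-14 / 4.4 x 10^-4 = 2.27e-11.
[H^+] = sqrt(Ka x [CH3NH3+]) = sqrt(2.27e-11 x 0.05959) = 1.16e-6 M.
pH = -log(1.16e-6) = 5.93.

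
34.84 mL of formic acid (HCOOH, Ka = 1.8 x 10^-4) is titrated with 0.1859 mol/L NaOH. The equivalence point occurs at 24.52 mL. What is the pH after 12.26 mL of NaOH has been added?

12.26 mL is exactly half the equivalence volume (24.52/2), i.e. the half-equivalence point.
There, n(HA) = n(A^-), so pH = pKa = -log(1.8 x 10^-4) = 3.74.

3.74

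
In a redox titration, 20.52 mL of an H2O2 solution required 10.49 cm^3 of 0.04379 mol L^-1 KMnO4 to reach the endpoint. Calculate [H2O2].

n(KMnO4) = 0.04379 x 0.01049 = 0.0004594 mol.
From the balanced equation, 2 mol KMnO4 reacts with 5 mol H2O2, so n(H2O2) = 0.0004594 x 5/2 = 0.001148 mol.
[H2O2] = 0.001148 / 0.02052 L = 0.0560 M.

0.0560 M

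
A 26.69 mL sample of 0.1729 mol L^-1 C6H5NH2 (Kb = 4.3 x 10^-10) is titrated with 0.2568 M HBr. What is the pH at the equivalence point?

2.81

n(C6H5NH2) = 0.1729 x 0.02669 = 0.004615 mol; V(HBr) at equivalence = 0.004615/0.2568 = 0.01797 L.
At equivalence the base is fully converted to C6H5NH3+; total volume = 0.04466 L, so [C6H5NH3+] = 0.004615/0.04466 = 0.1033 M.
Ka(C6H5NH3+) = Kw/Kb = 1.0e-14 / 4.3 x 10^-10 = 2.33e-5.
[H^+] = sqrt(Ka x [C6H5NH3+]) = sqrt(2.33e-5 x 0.1033) = 0.00155 M.
pH = -log(0.00155) = 2.81.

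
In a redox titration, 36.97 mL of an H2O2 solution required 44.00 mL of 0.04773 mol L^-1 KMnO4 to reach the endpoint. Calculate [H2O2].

0.142 M

n(KMnO4) = 0.04773 x 0.04400 = 0.002100 mol.
From the balanced equation, 2 mol KMnO4 reacts with 5 mol H2O2, so n(H2O2) = 0.002100 x 5/2 = 0.005250 mol.
[H2O2] = 0.005250 / 0.03697 L = 0.142 M.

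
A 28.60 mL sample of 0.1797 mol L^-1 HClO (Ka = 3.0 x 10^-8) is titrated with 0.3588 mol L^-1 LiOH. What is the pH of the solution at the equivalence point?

n(HClO) = 0.1797 x 0.02860 = 0.005139 mol; V(LiOH) at equivalence = 0.005139/0.3588 = 0.01432 L.
At equivalence all the acid is converted to ClO-; total volume = 0.02860 + 0.01432 = 0.04292 L, so [ClO-] = 0.005139/0.04292 = 0.1197 M.
Kb = Kw/Ka = 1.0e-14 / 3.0 x 10^-8 = 3.33e-7.
[OH^-] = sqrt(Kb x [ClO-]) = sqrt(3.33e-7 x 0.1197) = 0.000200 M.
pOH = 3.70, so pH = 14.00 - 3.70 = 10.30.

10.30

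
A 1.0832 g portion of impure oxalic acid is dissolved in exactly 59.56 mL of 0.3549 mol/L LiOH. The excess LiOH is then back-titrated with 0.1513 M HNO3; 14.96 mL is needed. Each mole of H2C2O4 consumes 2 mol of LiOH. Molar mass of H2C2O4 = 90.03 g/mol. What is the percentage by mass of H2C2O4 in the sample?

Total n(LiOH) added = 0.3549 x 0.05956 = 0.02114 mol.
n(HNO3) used = 0.1513 x 0.01496 = 0.002263 mol, which equals the excess n(LiOH).
So n(LiOH) consumed by the sample = 0.02114 - 0.002263 = 0.01887 mol.
n(H2C2O4) = 0.01887 / 2 = 0.009437 mol.
mass H2C2O4 = 0.009437 x 90.03 = 0.8496 g, so %H2C2O4 = 0.8496/1.0832 x 100 = 78.4%.

78.4%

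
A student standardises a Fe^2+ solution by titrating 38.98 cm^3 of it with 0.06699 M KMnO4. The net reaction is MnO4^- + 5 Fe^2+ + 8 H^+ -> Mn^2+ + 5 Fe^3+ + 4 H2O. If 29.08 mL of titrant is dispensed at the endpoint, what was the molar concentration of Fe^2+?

0.250 M

n(KMnO4) = 0.06699 x 0.02908 = 0.001948 mol.
From the balanced equation, 1 mol KMnO4 reacts with 5 mol Fe^2+, so n(Fe^2+) = 0.001948 x 5/1 = 0.009740 mol.
[Fe^2+] = 0.009740 / 0.03898 L = 0.250 M.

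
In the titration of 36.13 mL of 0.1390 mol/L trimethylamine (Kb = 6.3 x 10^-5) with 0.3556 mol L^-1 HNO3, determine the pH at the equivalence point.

n((CH3)3N) = 0.1390 x 0.03613 = 0.005022 mol; V(HNO3) at equivalence = 0.005022/0.3556 = 0.01412 L.
At equivalence the base is fully converted to (CH3)3NH+; total volume = 0.05025 L, so [(CH3)3NH+] = 0.005022/0.05025 = 0.09994 M.
Ka((CH3)3NH+) = Kw/Kb = 1.0e-14 / 6.3 x 10^-5 = 1.59e-10.
[H^+] = sqrt(Ka x [(CH3)3NH+]) = sqrt(1.59e-10 x 0.09994) = 3.98e-6 M.
pH = -log(3.98e-6) = 5.40.

5.40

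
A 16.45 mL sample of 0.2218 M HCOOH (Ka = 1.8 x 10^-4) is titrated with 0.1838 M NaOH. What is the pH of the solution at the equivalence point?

8.37

n(HCOOH) = 0.2218 x 0.01645 = 0.003649 mol; V(NaOH) at equivalence = 0.003649/0.1838 = 0.01985 L.
At equivalence all the acid is converted to HCOO-; total volume = 0.01645 + 0.01985 = 0.03630 L, so [HCOO-] = 0.003649/0.03630 = 0.1005 M.
Kb = Kw/Ka = 1.0e-14 / 1.8 x 10^-4 = 5.56e-11.
[OH^-] = sqrt(Kb x [HCOO-]) = sqrt(5.56e-11 x 0.1005) = 2.36e-6 M.
pOH = 5.63, so pH = 14.00 - 5.63 = 8.37.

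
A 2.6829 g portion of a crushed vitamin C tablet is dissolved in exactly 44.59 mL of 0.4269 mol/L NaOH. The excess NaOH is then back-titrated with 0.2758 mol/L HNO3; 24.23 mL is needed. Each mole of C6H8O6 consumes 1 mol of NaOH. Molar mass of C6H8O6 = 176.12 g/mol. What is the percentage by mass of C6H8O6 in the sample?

Total n(NaOH) added = 0.4269 x 0.04459 = 0.01904 mol.
n(HNO3) used = 0.2758 x 0.02423 = 0.006683 mol, which equals the excess n(NaOH).
So n(NaOH) consumed by the sample = 0.01904 - 0.006683 = 0.01235 mol.
n(C6H8O6) = 0.01235 / 1 = 0.01235 mol.
mass C6H8O6 = 0.01235 x 176.12 = 2.176 g, so %C6H8O6 = 2.176/2.6829 x 100 = 81.1%.

81.1%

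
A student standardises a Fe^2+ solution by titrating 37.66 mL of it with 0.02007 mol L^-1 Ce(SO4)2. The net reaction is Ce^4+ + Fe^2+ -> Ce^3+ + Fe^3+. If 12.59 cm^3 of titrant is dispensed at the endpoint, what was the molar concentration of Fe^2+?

n(Ce(SO4)2) = 0.02007 x 0.01259 = 0.0002527 mol.
From the balanced equation, 1 mol Ce(SO4)2 reacts with 1 mol Fe^2+, so n(Fe^2+) = 0.0002527 x 1/1 = 0.0002527 mol.
[Fe^2+] = 0.0002527 / 0.03766 L = 0.00671 M.

0.00671 M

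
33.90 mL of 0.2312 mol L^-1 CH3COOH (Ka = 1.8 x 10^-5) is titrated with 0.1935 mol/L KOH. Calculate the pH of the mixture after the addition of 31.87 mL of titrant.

5.31

Initial n(CH3COOH) = 0.2312 x 0.03390 = 0.007838 mol.
n(KOH) added = 0.1935 x 0.03187 = 0.006167 mol, converting that many moles of CH3COOH to CH3COO-.
Remaining n(CH3COOH) = 0.001671 mol; n(CH3COO-) = 0.006167 mol.
By Henderson-Hasselbalch, pH = pKa + log([A^-]/[HA]) = 4.74 + log(0.006167/0.001671) = 4.74 + (+0.57) = 5.31.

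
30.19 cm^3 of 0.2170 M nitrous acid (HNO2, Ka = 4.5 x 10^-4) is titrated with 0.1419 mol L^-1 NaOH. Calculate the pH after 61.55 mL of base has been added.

n(acid) = 0.2170 x 0.03019 = 0.006551 mol; n(NaOH) added = 0.1419 x 0.06155 = 0.008734 mol.
Base is in excess by 0.008734 - 0.006551 = 0.002183 mol in a total volume of 0.09174 L.
[OH^-] = 0.002183/0.09174 = 0.02379 M, so pOH = 1.62 and pH = 14.00 - 1.62 = 12.38.

12.38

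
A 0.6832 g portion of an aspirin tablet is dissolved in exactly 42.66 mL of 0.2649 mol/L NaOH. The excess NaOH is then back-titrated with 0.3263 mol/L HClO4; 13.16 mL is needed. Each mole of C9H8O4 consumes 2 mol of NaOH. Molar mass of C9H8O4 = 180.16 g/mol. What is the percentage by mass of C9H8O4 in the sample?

Total n(NaOH) added = 0.2649 x 0.04266 = 0.01130 mol.
n(HClO4) used = 0.3263 x 0.01316 = 0.004294 mol, which equals the excess n(NaOH).
So n(NaOH) consumed by the sample = 0.01130 - 0.004294 = 0.007007 mol.
n(C9H8O4) = 0.007007 / 2 = 0.003503 mol.
mass C9H8O4 = 0.003503 x 180.16 = 0.6311 g, so %C9H8O4 = 0.6311/0.6832 x 100 = 92.4%.

92.4%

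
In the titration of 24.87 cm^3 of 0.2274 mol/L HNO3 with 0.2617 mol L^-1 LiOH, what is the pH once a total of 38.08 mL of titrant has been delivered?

12.84

n(acid) = 0.2274 x 0.02487 = 0.005655 mol; n(LiOH) added = 0.2617 x 0.03808 = 0.009966 mol.
Base is in excess by 0.009966 - 0.005655 = 0.004310 mol in a total volume of 0.06295 L.
[OH^-] = 0.004310/0.06295 = 0.06847 M, so pOH = 1.16 and pH = 14.00 - 1.16 = 12.84.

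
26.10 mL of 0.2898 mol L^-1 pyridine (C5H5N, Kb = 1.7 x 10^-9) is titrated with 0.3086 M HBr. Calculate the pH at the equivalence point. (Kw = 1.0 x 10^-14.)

3.03

n(C5H5N) = 0.2898 x 0.02610 = 0.007564 mol; V(HBr) at equivalence = 0.007564/0.3086 = 0.02451 L.
At equivalence the base is fully converted to C5H5NH+; total volume = 0.05061 L, so [C5H5NH+] = 0.007564/0.05061 = 0.1495 M.
Ka(C5H5NH+) = Kw/Kb = 1.0e-14 / 1.7 x 10^-9 = 5.88e-6.
[H^+] = sqrt(Ka x [C5H5NH+]) = sqrt(5.88e-6 x 0.1495) = 0.000938 M.
pH = -log(0.000938) = 3.03.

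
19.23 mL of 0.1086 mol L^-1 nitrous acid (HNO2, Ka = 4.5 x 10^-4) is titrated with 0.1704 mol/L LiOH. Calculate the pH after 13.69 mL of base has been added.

n(acid) = 0.1086 x 0.01923 = 0.002088 mol; n(LiOH) added = 0.1704 x 0.01369 = 0.002333 mol.
Base is in excess by 0.002333 - 0.002088 = 0.0002444 mol in a total volume of 0.03292 L.
[OH^-] = 0.0002444/0.03292 = 0.007424 M, so pOH = 2.13 and pH = 14.00 - 2.13 = 11.87.

11.87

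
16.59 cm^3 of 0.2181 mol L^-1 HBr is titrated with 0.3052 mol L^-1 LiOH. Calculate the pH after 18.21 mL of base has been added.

n(acid) = 0.2181 x 0.01659 = 0.003618 mol; n(LiOH) added = 0.3052 x 0.01821 = 0.005558 mol.
Base is in excess by 0.005558 - 0.003618 = 0.001939 mol in a total volume of 0.03480 L.
[OH^-] = 0.001939/0.03480 = 0.05573 M, so pOH = 1.25 and pH = 14.00 - 1.25 = 12.75.

12.75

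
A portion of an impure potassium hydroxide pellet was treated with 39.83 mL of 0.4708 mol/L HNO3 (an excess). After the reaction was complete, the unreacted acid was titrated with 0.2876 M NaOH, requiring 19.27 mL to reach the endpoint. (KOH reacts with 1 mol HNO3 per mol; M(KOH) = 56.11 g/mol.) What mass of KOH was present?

Total n(HNO3) added = 0.4708 x 0.03983 = 0.01875 mol.
n(NaOH) used = 0.2876 x 0.01927 = 0.005542 mol, which equals the excess n(HNO3).
So n(HNO3) consumed by the sample = 0.01875 - 0.005542 = 0.01321 mol.
n(KOH) = 0.01321 / 1 = 0.01321 mol.
mass = 0.01321 mol x 56.11 g/mol = 0.741 g.

0.741 g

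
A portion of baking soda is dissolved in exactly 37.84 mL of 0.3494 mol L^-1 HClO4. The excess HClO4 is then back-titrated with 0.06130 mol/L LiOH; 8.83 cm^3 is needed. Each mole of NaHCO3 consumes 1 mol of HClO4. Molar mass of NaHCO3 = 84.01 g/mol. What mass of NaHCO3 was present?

1.07 g

Total n(HClO4) added = 0.3494 x 0.03784 = 0.01322 mol.
n(LiOH) used = 0.06130 x 0.008830 = 0.0005413 mol, which equals the excess n(HClO4).
So n(HClO4) consumed by the sample = 0.01322 - 0.0005413 = 0.01268 mol.
n(NaHCO3) = 0.01268 / 1 = 0.01268 mol.
mass = 0.01268 mol x 84.01 g/mol = 1.07 g.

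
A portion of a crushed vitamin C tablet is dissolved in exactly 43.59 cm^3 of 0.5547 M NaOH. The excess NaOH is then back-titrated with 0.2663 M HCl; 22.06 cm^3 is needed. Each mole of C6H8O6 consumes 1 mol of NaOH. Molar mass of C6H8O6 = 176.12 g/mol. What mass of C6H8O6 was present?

3.22 g

Total n(NaOH) added = 0.5547 x 0.04359 = 0.02418 mol.
n(HCl) used = 0.2663 x 0.02206 = 0.005875 mol, which equals the excess n(NaOH).
So n(NaOH) consumed by the sample = 0.02418 - 0.005875 = 0.01830 mol.
n(C6H8O6) = 0.01830 / 1 = 0.01830 mol.
mass = 0.01830 mol x 176.12 g/mol = 3.22 g.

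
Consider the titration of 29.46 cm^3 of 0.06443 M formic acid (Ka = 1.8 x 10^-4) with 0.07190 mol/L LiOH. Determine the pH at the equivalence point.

n(HCOOH) = 0.06443 x 0.02946 = 0.001898 mol; V(LiOH) at equivalence = 0.001898/0.07190 = 0.02640 L.
At equivalence all the acid is converted to HCOO-; total volume = 0.02946 + 0.02640 = 0.05586 L, so [HCOO-] = 0.001898/0.05586 = 0.03398 M.
Kb = Kw/Ka = 1.0e-14 / 1.8 x 10^-4 = 5.56e-11.
[OH^-] = sqrt(Kb x [HCOO-]) = sqrt(5.56e-11 x 0.03398) = 1.37e-6 M.
pOH = 5.86, so pH = 14.00 - 5.86 = 8.14.

8.14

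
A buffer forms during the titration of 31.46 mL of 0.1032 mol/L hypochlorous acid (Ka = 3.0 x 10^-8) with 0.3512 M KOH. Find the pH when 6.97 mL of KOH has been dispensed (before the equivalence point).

Initial n(HClO) = 0.1032 x 0.03146 = 0.003247 mol.
n(KOH) added = 0.3512 x 0.006970 = 0.002448 mol, converting that many moles of HClO to ClO-.
Remaining n(HClO) = 0.0007988 mol; n(ClO-) = 0.002448 mol.
By Henderson-Hasselbalch, pH = pKa + log([A^-]/[HA]) = 7.52 + log(0.002448/0.0007988) = 7.52 + (+0.49) = 8.01.

8.01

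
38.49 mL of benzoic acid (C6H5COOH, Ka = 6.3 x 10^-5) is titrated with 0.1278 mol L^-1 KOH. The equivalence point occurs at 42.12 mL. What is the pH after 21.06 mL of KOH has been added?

4.20

21.06 mL is exactly half the equivalence volume (42.12/2), i.e. the half-equivalence point.
There, n(HA) = n(A^-), so pH = pKa = -log(6.3 x 10^-5) = 4.20.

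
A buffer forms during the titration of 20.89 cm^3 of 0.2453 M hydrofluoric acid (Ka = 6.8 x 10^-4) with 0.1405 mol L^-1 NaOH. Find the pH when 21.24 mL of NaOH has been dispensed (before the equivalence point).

3.31

Initial n(HF) = 0.2453 x 0.02089 = 0.005124 mol.
n(NaOH) added = 0.1405 x 0.02124 = 0.002984 mol, converting that many moles of HF to F-.
Remaining n(HF) = 0.002140 mol; n(F-) = 0.002984 mol.
By Henderson-Hasselbalch, pH = pKa + log([A^-]/[HA]) = 3.17 + log(0.002984/0.002140) = 3.17 + (+0.14) = 3.31.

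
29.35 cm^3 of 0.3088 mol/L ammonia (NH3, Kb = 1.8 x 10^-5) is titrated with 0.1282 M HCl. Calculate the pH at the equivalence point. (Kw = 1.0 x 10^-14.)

n(NH3) = 0.3088 x 0.02935 = 0.009063 mol; V(HCl) at equivalence = 0.009063/0.1282 = 0.07070 L.
At equivalence the base is fully converted to NH4+; total volume = 0.1000 L, so [NH4+] = 0.009063/0.1000 = 0.09059 M.
Ka(NH4+) = Kw/Kb = 1.0e-14 / 1.8 x 10^-5 = 5.56e-10.
[H^+] = sqrt(Ka x [NH4+]) = sqrt(5.56e-10 x 0.09059) = 7.09e-6 M.
pH = -log(7.09e-6) = 5.15.

5.15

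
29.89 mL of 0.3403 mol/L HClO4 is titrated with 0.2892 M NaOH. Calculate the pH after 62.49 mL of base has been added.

12.93

n(acid) = 0.3403 x 0.02989 = 0.01017 mol; n(NaOH) added = 0.2892 x 0.06249 = 0.01807 mol.
Base is in excess by 0.01807 - 0.01017 = 0.007901 mol in a total volume of 0.09238 L.
[OH^-] = 0.007901/0.09238 = 0.08552 M, so pOH = 1.07 and pH = 14.00 - 1.07 = 12.93.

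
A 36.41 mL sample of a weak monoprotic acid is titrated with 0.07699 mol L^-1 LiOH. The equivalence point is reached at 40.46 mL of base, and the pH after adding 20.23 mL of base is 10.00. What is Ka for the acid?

1.0 x 10^-10

20.23 mL is half of the equivalence volume, so this is the half-equivalence point where [HA] = [A^-].
At half-equivalence pH = pKa, so pKa = 10.00.
Ka = 10^(-10.00) = 1.0 x 10^-10.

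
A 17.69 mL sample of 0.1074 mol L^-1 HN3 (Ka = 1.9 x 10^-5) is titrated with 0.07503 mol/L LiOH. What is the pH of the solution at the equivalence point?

8.68

n(HN3) = 0.1074 x 0.01769 = 0.001900 mol; V(LiOH) at equivalence = 0.001900/0.07503 = 0.02532 L.
At equivalence all the acid is converted to N3-; total volume = 0.01769 + 0.02532 = 0.04301 L, so [N3-] = 0.001900/0.04301 = 0.04417 M.
Kb = Kw/Ka = 1.0e-14 / 1.9 x 10^-5 = 5.26e-10.
[OH^-] = sqrt(Kb x [N3-]) = sqrt(5.26e-10 x 0.04417) = 4.82e-6 M.
pOH = 5.32, so pH = 14.00 - 5.32 = 8.68.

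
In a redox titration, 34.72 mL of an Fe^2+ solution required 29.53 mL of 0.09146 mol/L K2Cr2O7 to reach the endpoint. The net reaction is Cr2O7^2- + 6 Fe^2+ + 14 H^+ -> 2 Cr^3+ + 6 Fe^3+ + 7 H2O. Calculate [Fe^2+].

n(K2Cr2O7) = 0.09146 x 0.02953 = 0.002701 mol.
From the balanced equation, 1 mol K2Cr2O7 reacts with 6 mol Fe^2+, so n(Fe^2+) = 0.002701 x 6/1 = 0.01620 mol.
[Fe^2+] = 0.01620 / 0.03472 L = 0.467 M.

0.467 M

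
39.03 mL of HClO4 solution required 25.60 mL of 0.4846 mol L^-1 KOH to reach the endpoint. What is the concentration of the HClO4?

0.318 M

n(KOH) delivered = 0.4846 x 0.02560 = 0.01241 mol.
For a 1:1 reaction, n(HClO4) = 0.01241 mol.
[HClO4] = 0.01241 mol / 0.03903 L = 0.318 M.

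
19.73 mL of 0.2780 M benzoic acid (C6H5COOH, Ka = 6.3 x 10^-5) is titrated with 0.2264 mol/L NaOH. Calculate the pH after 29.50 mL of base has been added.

n(acid) = 0.2780 x 0.01973 = 0.005485 mol; n(NaOH) added = 0.2264 x 0.02950 = 0.006679 mol.
Base is in excess by 0.006679 - 0.005485 = 0.001194 mol in a total volume of 0.04923 L.
[OH^-] = 0.001194/0.04923 = 0.02425 M, so pOH = 1.62 and pH = 14.00 - 1.62 = 12.38.

12.38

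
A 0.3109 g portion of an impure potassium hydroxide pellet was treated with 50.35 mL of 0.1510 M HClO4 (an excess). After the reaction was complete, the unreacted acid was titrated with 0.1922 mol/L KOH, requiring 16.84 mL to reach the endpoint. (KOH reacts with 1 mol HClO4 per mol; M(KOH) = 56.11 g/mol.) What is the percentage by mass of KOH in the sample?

Total n(HClO4) added = 0.1510 x 0.05035 = 0.007603 mol.
n(KOH) used = 0.1922 x 0.01684 = 0.003237 mol, which equals the excess n(HClO4).
So n(HClO4) consumed by the sample = 0.007603 - 0.003237 = 0.004366 mol.
n(KOH) = 0.004366 / 1 = 0.004366 mol.
mass KOH = 0.004366 x 56.11 = 0.2450 g, so %KOH = 0.2450/0.3109 x 100 = 78.8%.

78.8%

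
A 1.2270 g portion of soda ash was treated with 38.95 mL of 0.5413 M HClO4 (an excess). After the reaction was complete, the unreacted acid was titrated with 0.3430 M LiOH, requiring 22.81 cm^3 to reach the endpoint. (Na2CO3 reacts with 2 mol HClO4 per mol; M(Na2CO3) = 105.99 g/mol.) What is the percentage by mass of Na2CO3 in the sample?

57.3%

Total n(HClO4) added = 0.5413 x 0.03895 = 0.02108 mol.
n(LiOH) used = 0.3430 x 0.02281 = 0.007824 mol, which equals the excess n(HClO4).
So n(HClO4) consumed by the sample = 0.02108 - 0.007824 = 0.01326 mol.
n(Na2CO3) = 0.01326 / 2 = 0.006630 mol.
mass Na2CO3 = 0.006630 x 105.99 = 0.7027 g, so %Na2CO3 = 0.7027/1.2270 x 100 = 57.3%.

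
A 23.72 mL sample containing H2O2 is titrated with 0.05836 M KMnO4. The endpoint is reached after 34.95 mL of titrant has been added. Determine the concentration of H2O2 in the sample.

n(KMnO4) = 0.05836 x 0.03495 = 0.002040 mol.
From the balanced equation, 2 mol KMnO4 reacts with 5 mol H2O2, so n(H2O2) = 0.002040 x 5/2 = 0.005099 mol.
[H2O2] = 0.005099 / 0.02372 L = 0.215 M.

0.215 M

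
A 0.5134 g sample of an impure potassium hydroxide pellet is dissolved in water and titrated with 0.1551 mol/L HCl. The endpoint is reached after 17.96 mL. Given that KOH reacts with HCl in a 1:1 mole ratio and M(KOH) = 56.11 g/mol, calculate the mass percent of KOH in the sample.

30.4%

n(HCl) = 0.1551 x 0.01796 = 0.002786 mol.
n(KOH) = 0.002786 / 1 = 0.002786 mol.
mass of KOH = 0.002786 x 56.11 = 0.1563 g.
% purity = 0.1563 / 0.5134 x 100 = 30.4%.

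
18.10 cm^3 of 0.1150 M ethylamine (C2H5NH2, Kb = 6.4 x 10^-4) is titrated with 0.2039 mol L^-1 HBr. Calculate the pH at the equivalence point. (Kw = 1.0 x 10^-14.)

5.97

n(C2H5NH2) = 0.1150 x 0.01810 = 0.002082 mol; V(HBr) at equivalence = 0.002082/0.2039 = 0.01021 L.
At equivalence the base is fully converted to C2H5NH3+; total volume = 0.02831 L, so [C2H5NH3+] = 0.002082/0.02831 = 0.07353 M.
Ka(C2H5NH3+) = Kw/Kb = 1.0e-14 / 6.4 x 10^-4 = 1.56e-11.
[H^+] = sqrt(Ka x [C2H5NH3+]) = sqrt(1.56e-11 x 0.07353) = 1.07e-6 M.
pH = -log(1.07e-6) = 5.97.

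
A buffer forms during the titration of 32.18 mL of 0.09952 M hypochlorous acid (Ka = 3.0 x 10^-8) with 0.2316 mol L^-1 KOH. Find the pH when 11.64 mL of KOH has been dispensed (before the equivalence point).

8.25

Initial n(HClO) = 0.09952 x 0.03218 = 0.003203 mol.
n(KOH) added = 0.2316 x 0.01164 = 0.002696 mol, converting that many moles of HClO to ClO-.
Remaining n(HClO) = 0.0005067 mol; n(ClO-) = 0.002696 mol.
By Henderson-Hasselbalch, pH = pKa + log([A^-]/[HA]) = 7.52 + log(0.002696/0.0005067) = 7.52 + (+0.73) = 8.25.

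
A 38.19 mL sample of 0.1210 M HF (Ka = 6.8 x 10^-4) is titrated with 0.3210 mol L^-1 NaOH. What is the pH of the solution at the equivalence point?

8.06

n(HF) = 0.1210 x 0.03819 = 0.004621 mol; V(NaOH) at equivalence = 0.004621/0.3210 = 0.01440 L.
At equivalence all the acid is converted to F-; total volume = 0.03819 + 0.01440 = 0.05259 L, so [F-] = 0.004621/0.05259 = 0.08788 M.
Kb = Kw/Ka = 1.0e-14 / 6.8 x 10^-4 = 1.47e-11.
[OH^-] = sqrt(Kb x [F-]) = sqrt(1.47e-11 x 0.08788) = 1.14e-6 M.
pOH = 5.94, so pH = 14.00 - 5.94 = 8.06.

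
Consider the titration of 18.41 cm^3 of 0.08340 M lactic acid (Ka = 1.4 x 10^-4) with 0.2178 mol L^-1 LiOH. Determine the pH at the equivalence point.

n(HC3H5O3) = 0.08340 x 0.01841 = 0.001535 mol; V(LiOH) at equivalence = 0.001535/0.2178 = 0.007050 L.
At equivalence all the acid is converted to C3H5O3-; total volume = 0.01841 + 0.007050 = 0.02546 L, so [C3H5O3-] = 0.001535/0.02546 = 0.06031 M.
Kb = Kw/Ka = 1.0e-14 / 1.4 x 10^-4 = 7.14e-11.
[OH^-] = sqrt(Kb x [C3H5O3-]) = sqrt(7.14e-11 x 0.06031) = 2.08e-6 M.
pOH = 5.68, so pH = 14.00 - 5.68 = 8.32.

8.32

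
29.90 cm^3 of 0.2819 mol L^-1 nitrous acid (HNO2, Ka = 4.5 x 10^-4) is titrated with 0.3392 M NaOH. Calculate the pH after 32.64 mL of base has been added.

n(acid) = 0.2819 x 0.02990 = 0.008429 mol; n(NaOH) added = 0.3392 x 0.03264 = 0.01107 mol.
Base is in excess by 0.01107 - 0.008429 = 0.002643 mol in a total volume of 0.06254 L.
[OH^-] = 0.002643/0.06254 = 0.04226 M, so pOH = 1.37 and pH = 14.00 - 1.37 = 12.63.

12.63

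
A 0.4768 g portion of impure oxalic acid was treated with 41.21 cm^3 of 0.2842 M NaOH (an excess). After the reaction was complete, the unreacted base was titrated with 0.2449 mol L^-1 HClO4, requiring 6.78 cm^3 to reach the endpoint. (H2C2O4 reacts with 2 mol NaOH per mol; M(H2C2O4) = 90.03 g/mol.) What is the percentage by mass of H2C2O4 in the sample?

Total n(NaOH) added = 0.2842 x 0.04121 = 0.01171 mol.
n(HClO4) used = 0.2449 x 0.006780 = 0.001660 mol, which equals the excess n(NaOH).
So n(NaOH) consumed by the sample = 0.01171 - 0.001660 = 0.01005 mol.
n(H2C2O4) = 0.01005 / 2 = 0.005026 mol.
mass H2C2O4 = 0.005026 x 90.03 = 0.4525 g, so %H2C2O4 = 0.4525/0.4768 x 100 = 94.9%.

94.9%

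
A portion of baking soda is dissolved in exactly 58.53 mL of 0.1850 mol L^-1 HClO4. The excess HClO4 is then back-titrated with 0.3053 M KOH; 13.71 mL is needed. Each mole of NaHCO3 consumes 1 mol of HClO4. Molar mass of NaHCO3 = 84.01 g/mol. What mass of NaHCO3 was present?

0.558 g

Total n(HClO4) added = 0.1850 x 0.05853 = 0.01083 mol.
n(KOH) used = 0.3053 x 0.01371 = 0.004186 mol, which equals the excess n(HClO4).
So n(HClO4) consumed by the sample = 0.01083 - 0.004186 = 0.006642 mol.
n(NaHCO3) = 0.006642 / 1 = 0.006642 mol.
mass = 0.006642 mol x 84.01 g/mol = 0.558 g.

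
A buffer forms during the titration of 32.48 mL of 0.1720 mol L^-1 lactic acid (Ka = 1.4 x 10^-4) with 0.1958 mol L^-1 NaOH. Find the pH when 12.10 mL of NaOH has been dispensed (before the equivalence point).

3.72

Initial n(HC3H5O3) = 0.1720 x 0.03248 = 0.005587 mol.
n(NaOH) added = 0.1958 x 0.01210 = 0.002369 mol, converting that many moles of HC3H5O3 to C3H5O3-.
Remaining n(HC3H5O3) = 0.003217 mol; n(C3H5O3-) = 0.002369 mol.
By Henderson-Hasselbalch, pH = pKa + log([A^-]/[HA]) = 3.85 + log(0.002369/0.003217) = 3.85 + (-0.13) = 3.72.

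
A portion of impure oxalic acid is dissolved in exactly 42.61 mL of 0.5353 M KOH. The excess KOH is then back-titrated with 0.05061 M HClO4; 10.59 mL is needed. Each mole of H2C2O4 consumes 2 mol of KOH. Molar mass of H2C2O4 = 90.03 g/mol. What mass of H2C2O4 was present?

1.00 g

Total n(KOH) added = 0.5353 x 0.04261 = 0.02281 mol.
n(HClO4) used = 0.05061 x 0.01059 = 0.0005360 mol, which equals the excess n(KOH).
So n(KOH) consumed by the sample = 0.02281 - 0.0005360 = 0.02227 mol.
n(H2C2O4) = 0.02227 / 2 = 0.01114 mol.
mass = 0.01114 mol x 90.03 g/mol = 1.00 g.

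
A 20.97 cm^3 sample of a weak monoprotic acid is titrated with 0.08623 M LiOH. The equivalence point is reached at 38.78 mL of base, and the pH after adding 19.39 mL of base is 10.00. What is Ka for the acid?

19.39 mL is half of the equivalence volume, so this is the half-equivalence point where [HA] = [A^-].
At half-equivalence pH = pKa, so pKa = 10.00.
Ka = 10^(-10.00) = 1.0 x 10^-10.

1.0 x 10^-10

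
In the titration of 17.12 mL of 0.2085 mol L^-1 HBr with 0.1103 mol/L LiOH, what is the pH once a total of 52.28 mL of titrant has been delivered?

12.50

n(acid) = 0.2085 x 0.01712 = 0.003570 mol; n(LiOH) added = 0.1103 x 0.05228 = 0.005766 mol.
Base is in excess by 0.005766 - 0.003570 = 0.002197 mol in a total volume of 0.06940 L.
[OH^-] = 0.002197/0.06940 = 0.03166 M, so pOH = 1.50 and pH = 14.00 - 1.50 = 12.50.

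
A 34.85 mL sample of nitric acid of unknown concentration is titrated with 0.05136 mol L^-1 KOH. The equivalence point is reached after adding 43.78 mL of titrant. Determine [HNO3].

n(KOH) delivered = 0.05136 x 0.04378 = 0.002249 mol.
For a 1:1 reaction, n(HNO3) = 0.002249 mol.
[HNO3] = 0.002249 mol / 0.03485 L = 0.0645 M.

0.0645 M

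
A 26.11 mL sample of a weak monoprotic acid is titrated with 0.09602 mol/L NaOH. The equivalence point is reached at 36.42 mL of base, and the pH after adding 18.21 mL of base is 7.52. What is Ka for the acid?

3.0 x 10^-8

18.21 mL is half of the equivalence volume, so this is the half-equivalence point where [HA] = [A^-].
At half-equivalence pH = pKa, so pKa = 7.52.
Ka = 10^(-7.52) = 3.0 x 10^-8.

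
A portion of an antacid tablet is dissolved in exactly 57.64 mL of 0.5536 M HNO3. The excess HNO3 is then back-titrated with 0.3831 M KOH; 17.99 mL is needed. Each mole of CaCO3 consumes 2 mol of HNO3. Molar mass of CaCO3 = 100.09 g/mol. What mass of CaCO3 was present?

1.25 g

Total n(HNO3) added = 0.5536 x 0.05764 = 0.03191 mol.
n(KOH) used = 0.3831 x 0.01799 = 0.006892 mol, which equals the excess n(HNO3).
So n(HNO3) consumed by the sample = 0.03191 - 0.006892 = 0.02502 mol.
n(CaCO3) = 0.02502 / 2 = 0.01251 mol.
mass = 0.01251 mol x 100.09 g/mol = 1.25 g.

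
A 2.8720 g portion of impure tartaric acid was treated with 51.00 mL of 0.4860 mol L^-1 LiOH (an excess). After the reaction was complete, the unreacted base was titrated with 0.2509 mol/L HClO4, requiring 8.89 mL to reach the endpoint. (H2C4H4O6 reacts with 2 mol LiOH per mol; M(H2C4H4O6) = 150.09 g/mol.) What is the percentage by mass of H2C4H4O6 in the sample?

Total n(LiOH) added = 0.4860 x 0.05100 = 0.02479 mol.
n(HClO4) used = 0.2509 x 0.008890 = 0.002231 mol, which equals the excess n(LiOH).
So n(LiOH) consumed by the sample = 0.02479 - 0.002231 = 0.02256 mol.
n(H2C4H4O6) = 0.02256 / 2 = 0.01128 mol.
mass H2C4H4O6 = 0.01128 x 150.09 = 1.693 g, so %H2C4H4O6 = 1.693/2.8720 x 100 = 58.9%.

58.9%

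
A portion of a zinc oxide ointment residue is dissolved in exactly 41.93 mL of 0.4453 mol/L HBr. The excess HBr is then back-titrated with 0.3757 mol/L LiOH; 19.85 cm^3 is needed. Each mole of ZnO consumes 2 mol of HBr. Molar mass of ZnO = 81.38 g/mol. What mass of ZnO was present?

Total n(HBr) added = 0.4453 x 0.04193 = 0.01867 mol.
n(LiOH) used = 0.3757 x 0.01985 = 0.007458 mol, which equals the excess n(HBr).
So n(HBr) consumed by the sample = 0.01867 - 0.007458 = 0.01121 mol.
n(ZnO) = 0.01121 / 2 = 0.005607 mol.
mass = 0.005607 mol x 81.38 g/mol = 0.456 g.

0.456 g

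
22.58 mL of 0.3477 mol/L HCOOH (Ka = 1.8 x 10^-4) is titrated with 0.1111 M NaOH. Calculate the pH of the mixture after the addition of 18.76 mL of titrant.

3.30

Initial n(HCOOH) = 0.3477 x 0.02258 = 0.007851 mol.
n(NaOH) added = 0.1111 x 0.01876 = 0.002084 mol, converting that many moles of HCOOH to HCOO-.
Remaining n(HCOOH) = 0.005767 mol; n(HCOO-) = 0.002084 mol.
By Henderson-Hasselbalch, pH = pKa + log([A^-]/[HA]) = 3.74 + log(0.002084/0.005767) = 3.74 + (-0.44) = 3.30.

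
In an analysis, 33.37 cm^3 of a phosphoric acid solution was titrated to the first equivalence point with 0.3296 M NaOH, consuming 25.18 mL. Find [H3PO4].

0.249 M

n(NaOH) = 0.3296 x 0.02518 = 0.008299 mol.
At the first equivalence point, 1 mol OH^- react per mol H3PO4, so n(H3PO4) = 0.008299 / 1 = 0.008299 mol.
[H3PO4] = 0.008299 / 0.03337 L = 0.249 M.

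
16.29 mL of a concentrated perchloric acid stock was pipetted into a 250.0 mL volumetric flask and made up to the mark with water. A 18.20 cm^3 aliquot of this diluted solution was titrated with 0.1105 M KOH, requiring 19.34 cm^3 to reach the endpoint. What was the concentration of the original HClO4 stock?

n(KOH) = 0.1105 x 0.01934 = 0.002137 mol.
n(HClO4) in the aliquot = 0.002137 mol.
[diluted HClO4] = 0.002137 / 0.01820 = 0.1174 M.
Dilution factor = 250.0/16.29 = 15.35, so [stock] = 0.1174 x 15.35 = 1.80 M.

1.80 M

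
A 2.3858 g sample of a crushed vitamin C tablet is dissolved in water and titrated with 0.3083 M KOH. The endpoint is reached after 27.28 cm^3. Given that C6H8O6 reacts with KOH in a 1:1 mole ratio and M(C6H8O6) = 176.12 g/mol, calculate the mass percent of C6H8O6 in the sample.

62.1%

n(KOH) = 0.3083 x 0.02728 = 0.008410 mol.
n(C6H8O6) = 0.008410 / 1 = 0.008410 mol.
mass of C6H8O6 = 0.008410 x 176.12 = 1.481 g.
% purity = 1.481 / 2.3858 x 100 = 62.1%.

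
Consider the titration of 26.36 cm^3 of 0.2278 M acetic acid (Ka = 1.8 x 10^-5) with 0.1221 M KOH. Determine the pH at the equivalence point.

8.82

n(CH3COOH) = 0.2278 x 0.02636 = 0.006005 mol; V(KOH) at equivalence = 0.006005/0.1221 = 0.04918 L.
At equivalence all the acid is converted to CH3COO-; total volume = 0.02636 + 0.04918 = 0.07554 L, so [CH3COO-] = 0.006005/0.07554 = 0.07949 M.
Kb = Kw/Ka = 1.0e-14 / 1.8 x 10^-5 = 5.56e-10.
[OH^-] = sqrt(Kb x [CH3COO-]) = sqrt(5.56e-10 x 0.07949) = 6.65e-6 M.
pOH = 5.18, so pH = 14.00 - 5.18 = 8.82.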